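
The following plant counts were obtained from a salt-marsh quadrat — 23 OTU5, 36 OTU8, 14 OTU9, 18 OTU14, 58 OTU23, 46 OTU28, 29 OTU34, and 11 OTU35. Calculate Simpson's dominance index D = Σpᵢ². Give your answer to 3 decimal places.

0.159

Total N = 23+36+14+18+58+46+29+11 = 235, so the proportions are 0.09787, 0.15319, 0.05957, 0.0766, 0.24681, 0.19574, 0.1234, 0.04681 (working shown to 5 dp, full precision carried).
D = 0.09787² + 0.15319² + 0.05957² + 0.0766² + 0.24681² + 0.19574² + 0.1234² + 0.04681² = 0.00958 + 0.02347 + 0.00355 + 0.00587 + 0.06091 + 0.03832 + 0.01523 + 0.00219 = 0.15911.
To 3 decimal places, D = 0.159.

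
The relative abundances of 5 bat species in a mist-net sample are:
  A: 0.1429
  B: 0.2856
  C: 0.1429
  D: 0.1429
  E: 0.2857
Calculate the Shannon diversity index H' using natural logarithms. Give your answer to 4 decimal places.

1.5499

Each pᵢ ln pᵢ term (working shown to 6 dp, full precision carried): 0.1429×(-1.945610)=-0.278028, 0.2856×(-1.253163)=-0.357903, 0.1429×(-1.945610)=-0.278028, 0.1429×(-1.945610)=-0.278028, 0.2857×(-1.252813)=-0.357929.
Sum = -1.549915, so H' = 1.5499.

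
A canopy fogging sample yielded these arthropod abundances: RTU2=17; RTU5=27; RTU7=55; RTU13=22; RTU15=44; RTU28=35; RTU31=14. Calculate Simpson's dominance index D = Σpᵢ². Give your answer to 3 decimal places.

Total N = 17+27+55+22+44+35+14 = 214, so the proportions are 0.07944, 0.12617, 0.25701, 0.1028, 0.20561, 0.16355, 0.06542 (working shown to 5 dp, full precision carried).
D = 0.07944² + 0.12617² + 0.25701² + 0.1028² + 0.20561² + 0.16355² + 0.06542² = 0.00631 + 0.01592 + 0.06605 + 0.01057 + 0.04227 + 0.02675 + 0.00428 = 0.17215.
To 3 decimal places, D = 0.172.

0.172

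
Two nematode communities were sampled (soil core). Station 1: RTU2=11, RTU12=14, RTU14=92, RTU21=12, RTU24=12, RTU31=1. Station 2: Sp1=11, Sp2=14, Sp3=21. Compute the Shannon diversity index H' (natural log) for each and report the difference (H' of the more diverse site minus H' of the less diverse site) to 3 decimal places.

0.098

Station 1: N=142, proportions 0.07746, 0.09859, 0.64789, 0.08451, 0.08451, 0.00704, giving H' = 1.16029 (working shown to 5 dp, full precision carried).
Station 2: N=46, proportions 0.23913, 0.30435, 0.45652, giving H' = 1.06215.
Difference = |1.16029 − 1.06215| = 0.09814, i.e. 0.098 to 3 decimal places.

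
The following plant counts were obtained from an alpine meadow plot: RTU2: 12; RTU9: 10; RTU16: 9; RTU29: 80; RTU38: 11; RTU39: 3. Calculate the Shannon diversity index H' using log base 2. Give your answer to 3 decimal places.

Total N = 12+10+9+80+11+3 = 125, so the proportions are 0.096, 0.08, 0.072, 0.64, 0.088, 0.024 (working shown to 5 dp, full precision carried).
Each pᵢ log₂ pᵢ term: 0.096×(-3.38082)=-0.32456, 0.08×(-3.64386)=-0.29151, 0.072×(-3.79586)=-0.27330, 0.64×(-0.64386)=-0.41207, 0.088×(-3.50635)=-0.30856, 0.024×(-5.38082)=-0.12914.
Sum = -1.73914, so H' = 1.739.

1.739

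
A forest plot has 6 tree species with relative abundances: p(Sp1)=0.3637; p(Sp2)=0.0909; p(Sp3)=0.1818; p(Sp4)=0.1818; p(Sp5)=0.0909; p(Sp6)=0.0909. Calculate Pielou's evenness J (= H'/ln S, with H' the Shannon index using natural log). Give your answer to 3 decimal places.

H' = −Σ pᵢ ln pᵢ = −((-0.36786) + (-0.21798) + (-0.30994) + (-0.30994) + (-0.21798) + (-0.21798)) = 1.64167 (working shown to 5 dp, full precision carried).
With S = 6 species, ln S = 1.79176, so J = 1.64167/1.79176 = 0.91623, i.e. 0.916 to 3 decimal places.

0.916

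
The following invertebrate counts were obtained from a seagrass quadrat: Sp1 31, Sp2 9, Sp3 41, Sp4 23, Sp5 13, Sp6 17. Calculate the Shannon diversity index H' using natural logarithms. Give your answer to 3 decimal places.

Total N = 31+9+41+23+13+17 = 134, so the proportions are 0.23134, 0.06716, 0.30597, 0.17164, 0.09701, 0.12687 (working shown to 5 dp, full precision carried).
Each pᵢ ln pᵢ term: 0.23134×(-1.46385)=-0.33865, 0.06716×(-2.70062)=-0.18138, 0.30597×(-1.18427)=-0.36235, 0.17164×(-1.76235)=-0.30249, 0.09701×(-2.33289)=-0.22633, 0.12687×(-2.06463)=-0.26193.
Sum = -1.67314, so H' = 1.673.

1.673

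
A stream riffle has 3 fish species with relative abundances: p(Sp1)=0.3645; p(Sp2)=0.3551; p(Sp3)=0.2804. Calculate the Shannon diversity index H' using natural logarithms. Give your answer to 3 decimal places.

1.092

Each pᵢ ln pᵢ term (working shown to 5 dp, full precision carried): 0.3645×(-1.00923)=-0.36786, 0.3551×(-1.03536)=-0.36765, 0.2804×(-1.27154)=-0.35654.
Sum = -1.09206, so H' = 1.092.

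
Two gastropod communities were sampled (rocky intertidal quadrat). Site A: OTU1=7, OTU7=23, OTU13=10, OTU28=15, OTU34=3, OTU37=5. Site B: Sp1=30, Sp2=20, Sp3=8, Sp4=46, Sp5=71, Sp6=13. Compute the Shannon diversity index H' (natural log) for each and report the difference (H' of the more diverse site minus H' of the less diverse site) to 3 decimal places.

0.029

Site A: N=63, proportions 0.11111, 0.36508, 0.15873, 0.2381, 0.04762, 0.07937, giving H' = 1.59191 (working shown to 5 dp, full precision carried).
Site B: N=188, proportions 0.15957, 0.10638, 0.04255, 0.24468, 0.37766, 0.06915, giving H' = 1.56252.
Difference = |1.59191 − 1.56252| = 0.02939, i.e. 0.029 to 3 decimal places.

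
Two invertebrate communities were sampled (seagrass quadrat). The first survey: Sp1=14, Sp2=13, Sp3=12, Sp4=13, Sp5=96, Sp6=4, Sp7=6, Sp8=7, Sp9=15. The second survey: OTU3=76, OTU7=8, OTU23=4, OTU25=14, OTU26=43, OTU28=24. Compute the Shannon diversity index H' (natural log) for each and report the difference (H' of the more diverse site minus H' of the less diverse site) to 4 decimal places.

The first survey: N=180, proportions 0.077778, 0.072222, 0.066667, 0.072222, 0.533333, 0.022222, 0.033333, 0.038889, 0.083333, giving H' = 1.625348 (working shown to 6 dp, full precision carried).
The second survey: N=169, proportions 0.449704, 0.047337, 0.023669, 0.08284, 0.254438, 0.142012, giving H' = 1.424170.
Difference = |1.625348 − 1.424170| = 0.201178, i.e. 0.2012 to 4 decimal places.

0.2012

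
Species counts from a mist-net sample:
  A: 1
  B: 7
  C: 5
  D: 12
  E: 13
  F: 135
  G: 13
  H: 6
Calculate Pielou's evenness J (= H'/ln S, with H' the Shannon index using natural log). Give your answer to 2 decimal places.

Total N = 1+7+5+12+13+135+13+6 = 192, so the proportions are 0.0052, 0.0365, 0.026, 0.0625, 0.0677, 0.7031, 0.0677, 0.0312 (working shown to 4 dp, full precision carried).
H' = −Σ pᵢ ln pᵢ = −((-0.0274) + (-0.1207) + (-0.0950) + (-0.1733) + (-0.1823) + (-0.2477) + (-0.1823) + (-0.1083)) = 1.1370.
With S = 8 species, ln S = 2.0794, so J = 1.1370/2.0794 = 0.5468, i.e. 0.55 to 2 decimal places.

0.55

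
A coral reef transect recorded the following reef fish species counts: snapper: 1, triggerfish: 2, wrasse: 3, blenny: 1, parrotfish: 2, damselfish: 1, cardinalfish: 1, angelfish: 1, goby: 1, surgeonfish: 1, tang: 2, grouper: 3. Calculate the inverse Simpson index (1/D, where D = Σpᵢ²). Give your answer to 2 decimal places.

Total N = 1+2+3+1+2+1+1+1+1+1+2+3 = 19, so the proportions are 0.052632, 0.105263, 0.157895, 0.052632, 0.105263, 0.052632, 0.052632, 0.052632, 0.052632, 0.052632, 0.105263, 0.157895 (working shown to 6 dp, full precision carried).
D = 0.052632² + 0.105263² + 0.157895² + 0.052632² + 0.105263² + 0.052632² + 0.052632² + 0.052632² + 0.052632² + 0.052632² + 0.105263² + 0.157895² = 0.002770 + 0.011080 + 0.024931 + 0.002770 + 0.011080 + 0.002770 + 0.002770 + 0.002770 + 0.002770 + 0.002770 + 0.011080 + 0.024931 = 0.102493.
So 1/D = 9.7568, i.e. 9.76 to 2 decimal places.

9.76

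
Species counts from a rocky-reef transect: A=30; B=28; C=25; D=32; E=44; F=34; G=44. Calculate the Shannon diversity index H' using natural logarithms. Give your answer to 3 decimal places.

Total N = 30+28+25+32+44+34+44 = 237, so the proportions are 0.12658, 0.11814, 0.10549, 0.13502, 0.18565, 0.14346, 0.18565 (working shown to 5 dp, full precision carried).
Each pᵢ ln pᵢ term: 0.12658×(-2.06686)=-0.26163, 0.11814×(-2.13586)=-0.25234, 0.10549×(-2.24918)=-0.23726, 0.13502×(-2.00232)=-0.27036, 0.18565×(-1.68387)=-0.31262, 0.14346×(-1.94170)=-0.27856, 0.18565×(-1.68387)=-0.31262.
Sum = -1.92537, so H' = 1.925.

1.925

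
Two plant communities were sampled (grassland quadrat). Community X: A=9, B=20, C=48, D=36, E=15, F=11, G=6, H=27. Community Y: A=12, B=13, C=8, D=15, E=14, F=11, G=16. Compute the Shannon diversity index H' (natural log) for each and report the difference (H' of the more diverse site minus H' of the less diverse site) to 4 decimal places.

Community X: N=172, proportions 0.052326, 0.116279, 0.27907, 0.209302, 0.087209, 0.063953, 0.034884, 0.156977, giving H' = 1.884415 (working shown to 6 dp, full precision carried).
Community Y: N=89, proportions 0.134831, 0.146067, 0.089888, 0.168539, 0.157303, 0.123596, 0.179775, giving H' = 1.925664.
Difference = |1.884415 − 1.925664| = 0.041249, i.e. 0.0412 to 4 decimal places.

0.0412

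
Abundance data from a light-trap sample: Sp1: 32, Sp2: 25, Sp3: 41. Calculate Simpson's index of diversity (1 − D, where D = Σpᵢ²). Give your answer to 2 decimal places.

Total N = 32+25+41 = 98, so the proportions are 0.3265, 0.2551, 0.4184 (working shown to 4 dp, full precision carried).
D = 0.3265² + 0.2551² + 0.4184² = 0.1066 + 0.0651 + 0.1750 = 0.3467.
So 1 − D = 0.6533, i.e. 0.65 to 2 decimal places.

0.65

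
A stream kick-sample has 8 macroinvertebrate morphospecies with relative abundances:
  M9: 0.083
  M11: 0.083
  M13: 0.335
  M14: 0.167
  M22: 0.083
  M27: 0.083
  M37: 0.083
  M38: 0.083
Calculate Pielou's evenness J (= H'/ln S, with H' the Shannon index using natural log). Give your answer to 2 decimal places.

H' = −Σ pᵢ ln pᵢ = −((-0.2066) + (-0.2066) + (-0.3664) + (-0.2989) + (-0.2066) + (-0.2066) + (-0.2066) + (-0.2066)) = 1.9047 (working shown to 4 dp, full precision carried).
With S = 8 species, ln S = 2.0794, so J = 1.9047/2.0794 = 0.9160, i.e. 0.92 to 2 decimal places.

0.92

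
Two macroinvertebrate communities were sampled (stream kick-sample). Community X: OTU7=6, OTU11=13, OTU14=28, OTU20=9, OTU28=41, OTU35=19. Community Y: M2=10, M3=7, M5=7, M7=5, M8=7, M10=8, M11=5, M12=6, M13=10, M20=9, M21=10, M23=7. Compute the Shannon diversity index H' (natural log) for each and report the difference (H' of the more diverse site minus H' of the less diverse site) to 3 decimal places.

Community X: N=116, proportions 0.05172, 0.11207, 0.24138, 0.07759, 0.35345, 0.16379, giving H' = 1.60383 (working shown to 5 dp, full precision carried).
Community Y: N=91, proportions 0.10989, 0.07692, 0.07692, 0.05495, 0.07692, 0.08791, 0.05495, 0.06593, 0.10989, 0.0989, 0.10989, 0.07692, giving H' = 2.45791.
Difference = |1.60383 − 2.45791| = 0.85408, i.e. 0.854 to 3 decimal places.

0.854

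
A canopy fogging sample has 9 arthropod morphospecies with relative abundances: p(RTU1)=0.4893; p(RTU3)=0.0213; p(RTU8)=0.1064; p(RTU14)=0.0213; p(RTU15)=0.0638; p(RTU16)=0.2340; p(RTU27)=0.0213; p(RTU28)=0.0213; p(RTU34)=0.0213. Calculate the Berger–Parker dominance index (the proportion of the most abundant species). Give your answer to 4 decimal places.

0.4893

The largest proportion is 0.4893, i.e. d = 0.4893 to 4 decimal places.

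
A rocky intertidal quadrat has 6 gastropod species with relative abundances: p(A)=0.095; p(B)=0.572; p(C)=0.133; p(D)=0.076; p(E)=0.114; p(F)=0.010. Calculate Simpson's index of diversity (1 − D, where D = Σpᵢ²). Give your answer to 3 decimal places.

D = 0.095² + 0.572² + 0.133² + 0.076² + 0.114² + 0.01² = 0.00903 + 0.32718 + 0.01769 + 0.00578 + 0.01300 + 0.00010 = 0.37277 (working shown to 5 dp, full precision carried).
So 1 − D = 0.62723, i.e. 0.627 to 3 decimal places.

0.627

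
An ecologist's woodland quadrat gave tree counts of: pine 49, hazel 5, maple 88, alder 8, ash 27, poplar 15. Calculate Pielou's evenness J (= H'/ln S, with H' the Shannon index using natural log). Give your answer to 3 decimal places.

0.786

Total N = 49+5+88+8+27+15 = 192, so the proportions are 0.25521, 0.02604, 0.45833, 0.04167, 0.14062, 0.07812 (working shown to 5 dp, full precision carried).
H' = −Σ pᵢ ln pᵢ = −((-0.34853) + (-0.09500) + (-0.35757) + (-0.13242) + (-0.27586) + (-0.19918)) = 1.40856.
With S = 6 species, ln S = 1.79176, so J = 1.40856/1.79176 = 0.78613, i.e. 0.786 to 3 decimal places.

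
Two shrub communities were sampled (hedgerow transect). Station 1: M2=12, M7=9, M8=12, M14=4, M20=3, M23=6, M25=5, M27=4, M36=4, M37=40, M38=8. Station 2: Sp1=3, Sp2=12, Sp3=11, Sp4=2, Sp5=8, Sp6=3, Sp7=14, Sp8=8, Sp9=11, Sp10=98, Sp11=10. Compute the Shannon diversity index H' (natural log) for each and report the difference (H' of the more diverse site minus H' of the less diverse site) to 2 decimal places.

0.36

Station 1: N=107, proportions 0.1121, 0.0841, 0.1121, 0.0374, 0.028, 0.0561, 0.0467, 0.0374, 0.0374, 0.3738, 0.0748, giving H' = 2.0342 (working shown to 4 dp, full precision carried).
Station 2: N=180, proportions 0.0167, 0.0667, 0.0611, 0.0111, 0.0444, 0.0167, 0.0778, 0.0444, 0.0611, 0.5444, 0.0556, giving H' = 1.6756.
Difference = |2.0342 − 1.6756| = 0.3586, i.e. 0.36 to 2 decimal places.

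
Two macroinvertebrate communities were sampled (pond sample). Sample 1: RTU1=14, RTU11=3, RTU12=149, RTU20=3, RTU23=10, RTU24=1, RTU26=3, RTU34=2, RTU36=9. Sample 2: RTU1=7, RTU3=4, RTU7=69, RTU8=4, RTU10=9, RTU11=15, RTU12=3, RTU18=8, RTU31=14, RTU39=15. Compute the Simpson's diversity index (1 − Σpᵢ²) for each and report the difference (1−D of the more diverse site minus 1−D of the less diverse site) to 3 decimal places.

Sample 1: N=194, proportions 0.072165, 0.015464, 0.768041, 0.015464, 0.051546, 0.005155, 0.015464, 0.010309, 0.046392, giving 1−D = 0.399245 (working shown to 6 dp, full precision carried).
Sample 2: N=148, proportions 0.047297, 0.027027, 0.466216, 0.027027, 0.060811, 0.101351, 0.02027, 0.054054, 0.094595, 0.101351, giving 1−D = 0.742421.
Difference = |0.399245 − 0.742421| = 0.343176, i.e. 0.343 to 3 decimal places.

0.343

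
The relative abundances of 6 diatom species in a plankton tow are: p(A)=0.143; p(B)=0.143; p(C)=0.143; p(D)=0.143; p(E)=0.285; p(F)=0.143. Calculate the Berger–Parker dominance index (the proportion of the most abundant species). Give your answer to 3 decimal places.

0.285

The largest proportion is 0.285, i.e. d = 0.285 to 3 decimal places.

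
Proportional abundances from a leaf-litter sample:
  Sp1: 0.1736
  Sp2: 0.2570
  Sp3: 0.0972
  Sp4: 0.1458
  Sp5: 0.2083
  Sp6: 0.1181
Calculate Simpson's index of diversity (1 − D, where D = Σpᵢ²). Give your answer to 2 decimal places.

D = 0.1736² + 0.257² + 0.0972² + 0.1458² + 0.2083² + 0.1181² = 0.0301 + 0.0660 + 0.0094 + 0.0213 + 0.0434 + 0.0139 = 0.1842 (working shown to 4 dp, full precision carried).
So 1 − D = 0.8158, i.e. 0.82 to 2 decimal places.

0.82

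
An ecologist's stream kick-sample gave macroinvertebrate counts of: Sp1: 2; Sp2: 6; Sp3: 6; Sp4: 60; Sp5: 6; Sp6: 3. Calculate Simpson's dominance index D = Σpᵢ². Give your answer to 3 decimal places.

Total N = 2+6+6+60+6+3 = 83, so the proportions are 0.0241, 0.07229, 0.07229, 0.72289, 0.07229, 0.03614 (working shown to 5 dp, full precision carried).
D = 0.0241² + 0.07229² + 0.07229² + 0.72289² + 0.07229² + 0.03614² = 0.00058 + 0.00523 + 0.00523 + 0.52257 + 0.00523 + 0.00131 = 0.54014.
To 3 decimal places, D = 0.540.

0.540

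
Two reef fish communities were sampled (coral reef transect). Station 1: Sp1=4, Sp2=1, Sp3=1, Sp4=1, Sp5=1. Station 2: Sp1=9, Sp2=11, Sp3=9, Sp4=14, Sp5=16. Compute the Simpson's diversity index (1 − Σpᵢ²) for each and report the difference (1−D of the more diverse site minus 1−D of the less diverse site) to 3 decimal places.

0.101

Station 1: N=8, proportions 0.5, 0.125, 0.125, 0.125, 0.125, giving 1−D = 0.68750 (working shown to 5 dp, full precision carried).
Station 2: N=59, proportions 0.15254, 0.18644, 0.15254, 0.23729, 0.27119, giving 1−D = 0.78885.
Difference = |0.68750 − 0.78885| = 0.10135, i.e. 0.101 to 3 decimal places.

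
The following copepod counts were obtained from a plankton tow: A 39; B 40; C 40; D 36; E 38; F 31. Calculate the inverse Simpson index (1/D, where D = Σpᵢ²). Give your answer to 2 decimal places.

5.96

Total N = 39+40+40+36+38+31 = 224, so the proportions are 0.174107, 0.178571, 0.178571, 0.160714, 0.169643, 0.138393 (working shown to 6 dp, full precision carried).
D = 0.174107² + 0.178571² + 0.178571² + 0.160714² + 0.169643² + 0.138393² = 0.030313 + 0.031888 + 0.031888 + 0.025829 + 0.028779 + 0.019153 = 0.167849.
So 1/D = 5.9577, i.e. 5.96 to 2 decimal places.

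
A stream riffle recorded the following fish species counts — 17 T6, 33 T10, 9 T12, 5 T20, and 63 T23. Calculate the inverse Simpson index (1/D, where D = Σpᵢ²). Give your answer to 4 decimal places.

2.9578

Total N = 17+33+9+5+63 = 127, so the proportions are 0.1338583, 0.2598425, 0.0708661, 0.0393701, 0.496063 (working shown to 7 dp, full precision carried).
D = 0.1338583² + 0.2598425² + 0.0708661² + 0.0393701² + 0.496063² = 0.0179180 + 0.0675181 + 0.0050220 + 0.0015500 + 0.2460785 = 0.3380867.
So 1/D = 2.957821, i.e. 2.9578 to 4 decimal places.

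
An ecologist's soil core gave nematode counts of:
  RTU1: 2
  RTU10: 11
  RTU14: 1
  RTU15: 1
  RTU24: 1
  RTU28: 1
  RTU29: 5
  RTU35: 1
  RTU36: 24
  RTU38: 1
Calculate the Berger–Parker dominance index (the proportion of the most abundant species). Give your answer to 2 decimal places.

Total N = 2+11+1+1+1+1+5+1+24+1 = 48, so the proportions are 0.0417, 0.2292, 0.0208, 0.0208, 0.0208, 0.0208, 0.1042, 0.0208, 0.5, 0.0208 (working shown to 4 dp, full precision carried).
The largest proportion is 0.5, i.e. d = 0.50 to 2 decimal places.

0.50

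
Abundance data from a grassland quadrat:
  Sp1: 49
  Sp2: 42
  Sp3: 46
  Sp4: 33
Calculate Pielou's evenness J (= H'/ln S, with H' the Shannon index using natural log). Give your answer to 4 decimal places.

0.9925

Total N = 49+42+46+33 = 170, so the proportions are 0.288235, 0.247059, 0.270588, 0.194118 (working shown to 6 dp, full precision carried).
H' = −Σ pᵢ ln pᵢ = −((-0.358558) + (-0.345420) + (-0.353701) + (-0.318215)) = 1.375895.
With S = 4 species, ln S = 1.386294, so J = 1.375895/1.386294 = 0.992498, i.e. 0.9925 to 4 decimal places.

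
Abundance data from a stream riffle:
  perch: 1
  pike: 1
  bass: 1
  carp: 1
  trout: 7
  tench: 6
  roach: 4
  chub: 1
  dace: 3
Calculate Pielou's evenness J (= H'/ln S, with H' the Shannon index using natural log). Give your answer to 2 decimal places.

Total N = 1+1+1+1+7+6+4+1+3 = 25, so the proportions are 0.04, 0.04, 0.04, 0.04, 0.28, 0.24, 0.16, 0.04, 0.12 (working shown to 4 dp, full precision carried).
H' = −Σ pᵢ ln pᵢ = −((-0.1288) + (-0.1288) + (-0.1288) + (-0.1288) + (-0.3564) + (-0.3425) + (-0.2932) + (-0.1288) + (-0.2544)) = 1.8904.
With S = 9 species, ln S = 2.1972, so J = 1.8904/2.1972 = 0.8603, i.e. 0.86 to 2 decimal places.

0.86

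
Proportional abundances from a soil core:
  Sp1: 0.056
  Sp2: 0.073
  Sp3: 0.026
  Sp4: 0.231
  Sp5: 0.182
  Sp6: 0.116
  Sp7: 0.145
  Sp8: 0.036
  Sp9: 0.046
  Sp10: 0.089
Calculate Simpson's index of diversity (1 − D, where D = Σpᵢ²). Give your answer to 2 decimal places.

D = 0.056² + 0.073² + 0.026² + 0.231² + 0.182² + 0.116² + 0.145² + 0.036² + 0.046² + 0.089² = 0.0031 + 0.0053 + 0.0007 + 0.0534 + 0.0331 + 0.0135 + 0.0210 + 0.0013 + 0.0021 + 0.0079 = 0.1414 (working shown to 4 dp, full precision carried).
So 1 − D = 0.8586, i.e. 0.86 to 2 decimal places.

0.86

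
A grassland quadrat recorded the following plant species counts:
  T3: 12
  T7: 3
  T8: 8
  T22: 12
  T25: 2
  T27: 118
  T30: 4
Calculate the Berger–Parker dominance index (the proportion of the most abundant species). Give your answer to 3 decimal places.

0.742

Total N = 12+3+8+12+2+118+4 = 159, so the proportions are 0.07547, 0.01887, 0.05031, 0.07547, 0.01258, 0.74214, 0.02516 (working shown to 5 dp, full precision carried).
The largest proportion is 0.74214, i.e. d = 0.742 to 3 decimal places.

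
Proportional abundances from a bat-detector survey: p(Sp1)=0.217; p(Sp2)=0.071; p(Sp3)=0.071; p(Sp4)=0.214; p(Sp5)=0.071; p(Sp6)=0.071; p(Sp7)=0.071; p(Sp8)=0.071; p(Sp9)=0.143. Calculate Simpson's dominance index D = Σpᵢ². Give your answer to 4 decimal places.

0.1436

D = 0.217² + 0.071² + 0.071² + 0.214² + 0.071² + 0.071² + 0.071² + 0.071² + 0.143² = 0.047089 + 0.005041 + 0.005041 + 0.045796 + 0.005041 + 0.005041 + 0.005041 + 0.005041 + 0.020449 = 0.143580 (working shown to 6 dp, full precision carried).
To 4 decimal places, D = 0.1436.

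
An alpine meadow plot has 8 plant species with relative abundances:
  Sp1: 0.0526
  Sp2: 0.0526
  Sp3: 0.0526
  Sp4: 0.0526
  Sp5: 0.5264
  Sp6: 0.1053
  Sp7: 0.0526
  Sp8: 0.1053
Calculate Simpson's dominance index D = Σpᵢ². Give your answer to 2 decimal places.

D = 0.0526² + 0.0526² + 0.0526² + 0.0526² + 0.5264² + 0.1053² + 0.0526² + 0.1053² = 0.0028 + 0.0028 + 0.0028 + 0.0028 + 0.2771 + 0.0111 + 0.0028 + 0.0111 = 0.3131 (working shown to 4 dp, full precision carried).
To 2 decimal places, D = 0.31.

0.31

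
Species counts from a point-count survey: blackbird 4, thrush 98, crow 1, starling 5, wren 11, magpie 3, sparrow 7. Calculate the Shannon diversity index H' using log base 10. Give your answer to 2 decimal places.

0.41

Total N = 4+98+1+5+11+3+7 = 129, so the proportions are 0.031, 0.7597, 0.0078, 0.0388, 0.0853, 0.0233, 0.0543 (working shown to 4 dp, full precision carried).
Each pᵢ log₁₀ pᵢ term: 0.031×(-1.5085)=-0.0468, 0.7597×(-0.1194)=-0.0907, 0.0078×(-2.1106)=-0.0164, 0.0388×(-1.4116)=-0.0547, 0.0853×(-1.0692)=-0.0912, 0.0233×(-1.6335)=-0.0380, 0.0543×(-1.2655)=-0.0687.
Sum = -0.4064, so H' = 0.41.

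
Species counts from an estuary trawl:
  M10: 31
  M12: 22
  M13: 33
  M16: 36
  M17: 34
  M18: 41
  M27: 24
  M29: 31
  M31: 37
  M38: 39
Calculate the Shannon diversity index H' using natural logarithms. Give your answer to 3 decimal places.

2.286

Total N = 31+22+33+36+34+41+24+31+37+39 = 328, so the proportions are 0.09451, 0.06707, 0.10061, 0.10976, 0.10366, 0.125, 0.07317, 0.09451, 0.1128, 0.1189 (working shown to 5 dp, full precision carried).
Each pᵢ ln pᵢ term: 0.09451×(-2.35903)=-0.22296, 0.06707×(-2.70197)=-0.18123, 0.10061×(-2.29651)=-0.23105, 0.10976×(-2.20949)=-0.24251, 0.10366×(-2.26665)=-0.23496, 0.125×(-2.07944)=-0.25993, 0.07317×(-2.61496)=-0.19134, 0.09451×(-2.35903)=-0.22296, 0.1128×(-2.18210)=-0.24615, 0.1189×(-2.12945)=-0.25320.
Sum = -2.28627, so H' = 2.286.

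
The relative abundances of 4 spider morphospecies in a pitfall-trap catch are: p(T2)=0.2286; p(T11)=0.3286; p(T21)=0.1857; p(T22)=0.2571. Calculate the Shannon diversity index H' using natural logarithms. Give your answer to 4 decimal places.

1.3649

Each pᵢ ln pᵢ term (working shown to 6 dp, full precision carried): 0.2286×(-1.475782)=-0.337364, 0.3286×(-1.112914)=-0.365704, 0.1857×(-1.683623)=-0.312649, 0.2571×(-1.358290)=-0.349216.
Sum = -1.364932, so H' = 1.3649.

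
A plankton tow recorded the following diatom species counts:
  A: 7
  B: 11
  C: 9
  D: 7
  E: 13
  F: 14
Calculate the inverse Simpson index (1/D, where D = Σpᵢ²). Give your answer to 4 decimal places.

Total N = 7+11+9+7+13+14 = 61, so the proportions are 0.1147541, 0.18032787, 0.14754098, 0.1147541, 0.21311475, 0.2295082 (working shown to 8 dp, full precision carried).
D = 0.1147541² + 0.18032787² + 0.14754098² + 0.1147541² + 0.21311475² + 0.2295082² = 0.01316850 + 0.03251814 + 0.02176834 + 0.01316850 + 0.04541790 + 0.05267401 = 0.17871540.
So 1/D = 5.595489, i.e. 5.5955 to 4 decimal places.

5.5955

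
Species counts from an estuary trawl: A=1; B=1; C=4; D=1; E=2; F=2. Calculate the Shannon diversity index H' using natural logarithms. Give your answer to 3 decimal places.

1.642

Total N = 1+1+4+1+2+2 = 11, so the proportions are 0.09091, 0.09091, 0.36364, 0.09091, 0.18182, 0.18182 (working shown to 5 dp, full precision carried).
Each pᵢ ln pᵢ term: 0.09091×(-2.39790)=-0.21799, 0.09091×(-2.39790)=-0.21799, 0.36364×(-1.01160)=-0.36785, 0.09091×(-2.39790)=-0.21799, 0.18182×(-1.70475)=-0.30995, 0.18182×(-1.70475)=-0.30995.
Sum = -1.64173, so H' = 1.642.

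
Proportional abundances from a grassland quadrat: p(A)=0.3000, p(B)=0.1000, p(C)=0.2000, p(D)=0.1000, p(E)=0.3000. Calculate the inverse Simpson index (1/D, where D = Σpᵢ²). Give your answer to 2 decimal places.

4.17

D = 0.3² + 0.1² + 0.2² + 0.1² + 0.3² = 0.090000 + 0.010000 + 0.040000 + 0.010000 + 0.090000 = 0.240000 (working shown to 6 dp, full precision carried).
So 1/D = 4.1667, i.e. 4.17 to 2 decimal places.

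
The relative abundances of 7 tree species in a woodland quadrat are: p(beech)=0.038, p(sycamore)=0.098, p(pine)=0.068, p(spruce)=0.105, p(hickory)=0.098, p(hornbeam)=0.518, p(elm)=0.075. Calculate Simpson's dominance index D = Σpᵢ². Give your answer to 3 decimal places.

D = 0.038² + 0.098² + 0.068² + 0.105² + 0.098² + 0.518² + 0.075² = 0.00144 + 0.00960 + 0.00462 + 0.01102 + 0.00960 + 0.26832 + 0.00562 = 0.31025 (working shown to 5 dp, full precision carried).
To 3 decimal places, D = 0.310.

0.310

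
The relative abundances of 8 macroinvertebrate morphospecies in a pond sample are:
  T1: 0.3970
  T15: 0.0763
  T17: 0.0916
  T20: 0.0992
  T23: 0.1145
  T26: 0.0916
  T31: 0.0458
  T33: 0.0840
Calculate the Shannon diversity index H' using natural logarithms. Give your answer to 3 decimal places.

1.828

Each pᵢ ln pᵢ term (working shown to 5 dp, full precision carried): 0.397×(-0.92382)=-0.36676, 0.0763×(-2.57308)=-0.19633, 0.0916×(-2.39032)=-0.21895, 0.0992×(-2.31062)=-0.22921, 0.1145×(-2.16718)=-0.24814, 0.0916×(-2.39032)=-0.21895, 0.0458×(-3.08347)=-0.14122, 0.084×(-2.47694)=-0.20806.
Sum = -1.82763, so H' = 1.828.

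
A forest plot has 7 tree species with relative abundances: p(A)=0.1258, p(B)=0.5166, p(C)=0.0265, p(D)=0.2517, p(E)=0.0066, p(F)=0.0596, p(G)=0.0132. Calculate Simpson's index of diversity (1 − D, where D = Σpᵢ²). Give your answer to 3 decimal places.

0.649

D = 0.1258² + 0.5166² + 0.0265² + 0.2517² + 0.0066² + 0.0596² + 0.0132² = 0.01583 + 0.26688 + 0.00070 + 0.06335 + 0.00004 + 0.00355 + 0.00017 = 0.35053 (working shown to 5 dp, full precision carried).
So 1 − D = 0.64947, i.e. 0.649 to 3 decimal places.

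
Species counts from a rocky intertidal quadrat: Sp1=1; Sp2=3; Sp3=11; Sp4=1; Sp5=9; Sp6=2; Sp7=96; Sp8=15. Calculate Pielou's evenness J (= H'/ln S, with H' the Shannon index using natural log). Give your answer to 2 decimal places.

Total N = 1+3+11+1+9+2+96+15 = 138, so the proportions are 0.0072, 0.0217, 0.0797, 0.0072, 0.0652, 0.0145, 0.6957, 0.1087 (working shown to 4 dp, full precision carried).
H' = −Σ pᵢ ln pᵢ = −((-0.0357) + (-0.0832) + (-0.2016) + (-0.0357) + (-0.1780) + (-0.0614) + (-0.2525) + (-0.2412)) = 1.0893.
With S = 8 species, ln S = 2.0794, so J = 1.0893/2.0794 = 0.5239, i.e. 0.52 to 2 decimal places.

0.52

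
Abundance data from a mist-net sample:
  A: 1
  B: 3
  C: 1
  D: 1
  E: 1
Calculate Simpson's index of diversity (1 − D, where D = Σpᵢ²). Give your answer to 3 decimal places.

0.735

Total N = 1+3+1+1+1 = 7, so the proportions are 0.14286, 0.42857, 0.14286, 0.14286, 0.14286 (working shown to 5 dp, full precision carried).
D = 0.14286² + 0.42857² + 0.14286² + 0.14286² + 0.14286² = 0.02041 + 0.18367 + 0.02041 + 0.02041 + 0.02041 = 0.26531.
So 1 − D = 0.73469, i.e. 0.735 to 3 decimal places.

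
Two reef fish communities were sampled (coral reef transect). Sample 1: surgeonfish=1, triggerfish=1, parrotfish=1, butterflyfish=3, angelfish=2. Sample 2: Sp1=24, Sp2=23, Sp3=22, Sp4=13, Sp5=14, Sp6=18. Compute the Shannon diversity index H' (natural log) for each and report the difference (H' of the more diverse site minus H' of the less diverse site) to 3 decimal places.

Sample 1: N=8, proportions 0.125, 0.125, 0.125, 0.375, 0.25, giving H' = 1.494175 (working shown to 6 dp, full precision carried).
Sample 2: N=114, proportions 0.210526, 0.201754, 0.192982, 0.114035, 0.122807, 0.157895, giving H' = 1.765054.
Difference = |1.494175 − 1.765054| = 0.270879, i.e. 0.271 to 3 decimal places.

0.271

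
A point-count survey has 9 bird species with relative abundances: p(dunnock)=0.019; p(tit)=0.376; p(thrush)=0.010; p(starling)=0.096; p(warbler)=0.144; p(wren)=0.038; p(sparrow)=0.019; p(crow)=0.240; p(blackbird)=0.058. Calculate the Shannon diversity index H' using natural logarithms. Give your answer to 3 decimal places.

1.700

Each pᵢ ln pᵢ term (working shown to 5 dp, full precision carried): 0.019×(-3.96332)=-0.07530, 0.376×(-0.97817)=-0.36779, 0.01×(-4.60517)=-0.04605, 0.096×(-2.34341)=-0.22497, 0.144×(-1.93794)=-0.27906, 0.038×(-3.27017)=-0.12427, 0.019×(-3.96332)=-0.07530, 0.24×(-1.42712)=-0.34251, 0.058×(-2.84731)=-0.16514.
Sum = -1.70040, so H' = 1.700.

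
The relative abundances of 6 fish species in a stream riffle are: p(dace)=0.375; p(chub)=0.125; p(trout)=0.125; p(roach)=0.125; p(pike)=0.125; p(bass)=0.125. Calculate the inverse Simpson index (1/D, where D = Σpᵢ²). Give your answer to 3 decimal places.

D = 0.375² + 0.125² + 0.125² + 0.125² + 0.125² + 0.125² = 0.1406250 + 0.0156250 + 0.0156250 + 0.0156250 + 0.0156250 + 0.0156250 = 0.2187500 (working shown to 7 dp, full precision carried).
So 1/D = 4.57143, i.e. 4.571 to 3 decimal places.

4.571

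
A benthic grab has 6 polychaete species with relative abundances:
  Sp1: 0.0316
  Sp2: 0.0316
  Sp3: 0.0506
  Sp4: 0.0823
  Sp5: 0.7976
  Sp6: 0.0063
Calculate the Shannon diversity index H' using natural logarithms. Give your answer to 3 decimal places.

0.787

Each pᵢ ln pᵢ term (working shown to 5 dp, full precision carried): 0.0316×(-3.45460)=-0.10917, 0.0316×(-3.45460)=-0.10917, 0.0506×(-2.98380)=-0.15098, 0.0823×(-2.49738)=-0.20553, 0.7976×(-0.22615)=-0.18038, 0.0063×(-5.06721)=-0.03192.
Sum = -0.78714, so H' = 0.787.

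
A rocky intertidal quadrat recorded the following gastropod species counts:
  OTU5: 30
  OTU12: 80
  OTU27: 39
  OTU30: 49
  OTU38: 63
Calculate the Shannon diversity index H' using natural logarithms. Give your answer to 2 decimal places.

Total N = 30+80+39+49+63 = 261, so the proportions are 0.1149, 0.3065, 0.1494, 0.1877, 0.2414 (working shown to 4 dp, full precision carried).
Each pᵢ ln pᵢ term: 0.1149×(-2.1633)=-0.2487, 0.3065×(-1.1825)=-0.3625, 0.1494×(-1.9010)=-0.2841, 0.1877×(-1.6727)=-0.3140, 0.2414×(-1.4214)=-0.3431.
Sum = -1.5523, so H' = 1.55.

1.55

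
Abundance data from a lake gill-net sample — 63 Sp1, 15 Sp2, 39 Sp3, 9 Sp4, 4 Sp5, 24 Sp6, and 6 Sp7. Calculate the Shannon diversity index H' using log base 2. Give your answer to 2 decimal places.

Total N = 63+15+39+9+4+24+6 = 160, so the proportions are 0.3937, 0.0938, 0.2437, 0.0563, 0.025, 0.15, 0.0375 (working shown to 4 dp, full precision carried).
Each pᵢ log₂ pᵢ term: 0.3937×(-1.3446)=-0.5295, 0.0938×(-3.4150)=-0.3202, 0.2437×(-2.0365)=-0.4964, 0.0563×(-4.1520)=-0.2336, 0.025×(-5.3219)=-0.1330, 0.15×(-2.7370)=-0.4105, 0.0375×(-4.7370)=-0.1776.
Sum = -2.3008, so H' = 2.30.

2.30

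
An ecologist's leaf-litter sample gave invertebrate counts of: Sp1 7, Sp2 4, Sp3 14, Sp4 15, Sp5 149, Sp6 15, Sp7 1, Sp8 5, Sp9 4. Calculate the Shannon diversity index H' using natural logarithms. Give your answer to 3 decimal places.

1.177

Total N = 7+4+14+15+149+15+1+5+4 = 214, so the proportions are 0.03271, 0.01869, 0.06542, 0.07009, 0.69626, 0.07009, 0.00467, 0.02336, 0.01869 (working shown to 5 dp, full precision carried).
Each pᵢ ln pᵢ term: 0.03271×(-3.42007)=-0.11187, 0.01869×(-3.97968)=-0.07439, 0.06542×(-2.72692)=-0.17840, 0.07009×(-2.65793)=-0.18630, 0.69626×(-0.36203)=-0.25207, 0.07009×(-2.65793)=-0.18630, 0.00467×(-5.36598)=-0.02507, 0.02336×(-3.75654)=-0.08777, 0.01869×(-3.97968)=-0.07439.
Sum = -1.17656, so H' = 1.177.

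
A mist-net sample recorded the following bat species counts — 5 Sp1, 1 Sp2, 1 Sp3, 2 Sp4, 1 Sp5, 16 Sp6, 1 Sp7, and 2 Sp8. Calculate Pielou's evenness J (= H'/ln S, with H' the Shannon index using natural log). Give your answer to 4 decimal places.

Total N = 5+1+1+2+1+16+1+2 = 29, so the proportions are 0.172414, 0.034483, 0.034483, 0.068966, 0.034483, 0.551724, 0.034483, 0.068966 (working shown to 6 dp, full precision carried).
H' = −Σ pᵢ ln pᵢ = −((-0.303079) + (-0.116114) + (-0.116114) + (-0.184424) + (-0.116114) + (-0.328114) + (-0.116114) + (-0.184424)) = 1.464496.
With S = 8 species, ln S = 2.079442, so J = 1.464496/2.079442 = 0.704274, i.e. 0.7043 to 4 decimal places.

0.7043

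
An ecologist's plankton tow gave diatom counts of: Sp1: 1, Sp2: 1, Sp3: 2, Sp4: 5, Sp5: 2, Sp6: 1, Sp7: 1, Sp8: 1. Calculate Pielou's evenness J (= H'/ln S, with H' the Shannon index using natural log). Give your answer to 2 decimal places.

0.90

Total N = 1+1+2+5+2+1+1+1 = 14, so the proportions are 0.0714, 0.0714, 0.1429, 0.3571, 0.1429, 0.0714, 0.0714, 0.0714 (working shown to 4 dp, full precision carried).
H' = −Σ pᵢ ln pᵢ = −((-0.1885) + (-0.1885) + (-0.2780) + (-0.3677) + (-0.2780) + (-0.1885) + (-0.1885) + (-0.1885)) = 1.8662.
With S = 8 species, ln S = 2.0794, so J = 1.8662/2.0794 = 0.8975, i.e. 0.90 to 2 decimal places.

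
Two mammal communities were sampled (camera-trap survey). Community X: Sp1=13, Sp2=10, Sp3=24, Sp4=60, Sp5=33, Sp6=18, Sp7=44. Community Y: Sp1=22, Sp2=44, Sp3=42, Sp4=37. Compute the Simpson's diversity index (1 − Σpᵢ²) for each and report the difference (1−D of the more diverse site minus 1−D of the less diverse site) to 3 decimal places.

Community X: N=202, proportions 0.06436, 0.0495, 0.11881, 0.29703, 0.16337, 0.08911, 0.21782, giving 1−D = 0.80899 (working shown to 5 dp, full precision carried).
Community Y: N=145, proportions 0.15172, 0.30345, 0.28966, 0.25517, giving 1−D = 0.73589.
Difference = |0.80899 − 0.73589| = 0.07310, i.e. 0.073 to 3 decimal places.

0.073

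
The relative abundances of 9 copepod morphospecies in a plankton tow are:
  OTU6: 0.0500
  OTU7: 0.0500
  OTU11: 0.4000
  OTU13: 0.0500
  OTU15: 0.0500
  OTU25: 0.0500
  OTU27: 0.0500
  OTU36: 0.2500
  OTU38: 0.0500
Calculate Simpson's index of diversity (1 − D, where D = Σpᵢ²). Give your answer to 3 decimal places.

0.760

D = 0.05² + 0.05² + 0.4² + 0.05² + 0.05² + 0.05² + 0.05² + 0.25² + 0.05² = 0.00250 + 0.00250 + 0.16000 + 0.00250 + 0.00250 + 0.00250 + 0.00250 + 0.06250 + 0.00250 = 0.24000 (working shown to 5 dp, full precision carried).
So 1 − D = 0.76000, i.e. 0.760 to 3 decimal places.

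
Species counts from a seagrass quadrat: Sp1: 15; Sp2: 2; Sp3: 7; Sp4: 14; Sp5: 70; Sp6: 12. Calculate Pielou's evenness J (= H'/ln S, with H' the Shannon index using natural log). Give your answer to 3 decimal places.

Total N = 15+2+7+14+70+12 = 120, so the proportions are 0.125, 0.01667, 0.05833, 0.11667, 0.58333, 0.1 (working shown to 5 dp, full precision carried).
H' = −Σ pᵢ ln pᵢ = −((-0.25993) + (-0.06824) + (-0.16576) + (-0.25065) + (-0.31441) + (-0.23026)) = 1.28925.
With S = 6 species, ln S = 1.79176, so J = 1.28925/1.79176 = 0.71955, i.e. 0.720 to 3 decimal places.

0.720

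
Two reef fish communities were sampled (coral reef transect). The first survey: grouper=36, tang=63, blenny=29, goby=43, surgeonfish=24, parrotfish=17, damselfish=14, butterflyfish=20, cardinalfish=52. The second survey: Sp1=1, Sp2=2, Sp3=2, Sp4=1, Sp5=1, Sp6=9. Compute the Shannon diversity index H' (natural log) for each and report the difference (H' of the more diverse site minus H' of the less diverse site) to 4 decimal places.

The first survey: N=298, proportions 0.120805, 0.211409, 0.097315, 0.144295, 0.080537, 0.057047, 0.04698, 0.067114, 0.174497, giving H' = 2.085780 (working shown to 6 dp, full precision carried).
The second survey: N=16, proportions 0.0625, 0.125, 0.125, 0.0625, 0.0625, 0.5625, giving H' = 1.363363.
Difference = |2.085780 − 1.363363| = 0.722417, i.e. 0.7224 to 4 decimal places.

0.7224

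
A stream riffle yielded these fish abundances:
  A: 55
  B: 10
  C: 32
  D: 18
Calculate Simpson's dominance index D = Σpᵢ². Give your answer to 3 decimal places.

0.338

Total N = 55+10+32+18 = 115, so the proportions are 0.47826, 0.08696, 0.27826, 0.15652 (working shown to 5 dp, full precision carried).
D = 0.47826² + 0.08696² + 0.27826² + 0.15652² = 0.22873 + 0.00756 + 0.07743 + 0.02450 = 0.33822.
To 3 decimal places, D = 0.338.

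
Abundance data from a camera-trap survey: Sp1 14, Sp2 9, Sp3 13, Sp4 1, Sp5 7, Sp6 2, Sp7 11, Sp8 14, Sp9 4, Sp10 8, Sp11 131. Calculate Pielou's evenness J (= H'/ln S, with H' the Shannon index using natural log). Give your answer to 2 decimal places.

0.62

Total N = 14+9+13+1+7+2+11+14+4+8+131 = 214, so the proportions are 0.0654, 0.0421, 0.0607, 0.0047, 0.0327, 0.0093, 0.0514, 0.0654, 0.0187, 0.0374, 0.6121 (working shown to 4 dp, full precision carried).
H' = −Σ pᵢ ln pᵢ = −((-0.1784) + (-0.1333) + (-0.1702) + (-0.0251) + (-0.1119) + (-0.0437) + (-0.1526) + (-0.1784) + (-0.0744) + (-0.1229) + (-0.3004)) = 1.4911.
With S = 11 species, ln S = 2.3979, so J = 1.4911/2.3979 = 0.6218, i.e. 0.62 to 2 decimal places.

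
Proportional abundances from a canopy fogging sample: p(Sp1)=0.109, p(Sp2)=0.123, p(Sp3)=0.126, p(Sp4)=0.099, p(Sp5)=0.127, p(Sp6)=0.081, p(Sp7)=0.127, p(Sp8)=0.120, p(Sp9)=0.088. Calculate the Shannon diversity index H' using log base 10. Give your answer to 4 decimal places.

Each pᵢ log₁₀ pᵢ term (working shown to 6 dp, full precision carried): 0.109×(-0.962574)=-0.104921, 0.123×(-0.910095)=-0.111942, 0.126×(-0.899629)=-0.113353, 0.099×(-1.004365)=-0.099432, 0.127×(-0.896196)=-0.113817, 0.081×(-1.091515)=-0.088413, 0.127×(-0.896196)=-0.113817, 0.12×(-0.920819)=-0.110498, 0.088×(-1.055517)=-0.092886.
Sum = -0.949078, so H' = 0.9491.

0.9491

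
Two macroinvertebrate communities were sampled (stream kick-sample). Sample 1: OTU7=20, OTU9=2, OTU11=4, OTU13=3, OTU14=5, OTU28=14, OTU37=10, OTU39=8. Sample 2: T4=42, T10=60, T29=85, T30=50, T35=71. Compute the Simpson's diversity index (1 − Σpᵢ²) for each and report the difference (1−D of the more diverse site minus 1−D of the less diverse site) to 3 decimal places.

0.025

Sample 1: N=66, proportions 0.30303, 0.0303, 0.06061, 0.04545, 0.07576, 0.21212, 0.15152, 0.12121, giving 1−D = 0.81313 (working shown to 5 dp, full precision carried).
Sample 2: N=308, proportions 0.13636, 0.19481, 0.27597, 0.16234, 0.23052, giving 1−D = 0.78780.
Difference = |0.81313 − 0.78780| = 0.02533, i.e. 0.025 to 3 decimal places.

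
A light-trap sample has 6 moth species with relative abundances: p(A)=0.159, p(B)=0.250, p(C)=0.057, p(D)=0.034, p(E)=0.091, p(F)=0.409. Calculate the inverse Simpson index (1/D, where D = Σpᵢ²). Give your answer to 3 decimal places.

D = 0.159² + 0.25² + 0.057² + 0.034² + 0.091² + 0.409² = 0.0252810 + 0.0625000 + 0.0032490 + 0.0011560 + 0.0082810 + 0.1672810 = 0.2677480 (working shown to 7 dp, full precision carried).
So 1/D = 3.73486, i.e. 3.735 to 3 decimal places.

3.735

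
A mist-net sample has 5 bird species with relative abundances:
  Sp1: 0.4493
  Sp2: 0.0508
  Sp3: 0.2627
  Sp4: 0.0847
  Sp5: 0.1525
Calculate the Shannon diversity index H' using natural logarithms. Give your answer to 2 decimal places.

Each pᵢ ln pᵢ term (working shown to 4 dp, full precision carried): 0.4493×(-0.8001)=-0.3595, 0.0508×(-2.9799)=-0.1514, 0.2627×(-1.3367)=-0.3512, 0.0847×(-2.4686)=-0.2091, 0.1525×(-1.8806)=-0.2868.
Sum = -1.3579, so H' = 1.36.

1.36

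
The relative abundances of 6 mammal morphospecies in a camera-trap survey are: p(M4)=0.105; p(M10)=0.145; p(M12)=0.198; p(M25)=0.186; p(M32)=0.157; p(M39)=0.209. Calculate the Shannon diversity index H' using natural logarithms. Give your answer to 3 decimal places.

Each pᵢ ln pᵢ term (working shown to 5 dp, full precision carried): 0.105×(-2.25379)=-0.23665, 0.145×(-1.93102)=-0.28000, 0.198×(-1.61949)=-0.32066, 0.186×(-1.68201)=-0.31285, 0.157×(-1.85151)=-0.29069, 0.209×(-1.56542)=-0.32717.
Sum = -1.76802, so H' = 1.768.

1.768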